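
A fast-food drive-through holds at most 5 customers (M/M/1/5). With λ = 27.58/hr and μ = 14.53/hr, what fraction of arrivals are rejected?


ρ = λ/μ = 27.58/14.53 = 1.8981
P_K = (1−ρ)ρ^K/(1−ρ^(K+1)) = (-0.8981·24.640144)/(1 − 46.770486)
= -22.130342/-45.770486 = 0.483507

Final: 0.483507


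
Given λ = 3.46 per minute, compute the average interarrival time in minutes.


Mean interarrival time = 1/λ = 1/3.46 minute = 0.28902 minute
In minutes: 0.28902 × 1 = 0.2890 min

Final: 0.2890 min


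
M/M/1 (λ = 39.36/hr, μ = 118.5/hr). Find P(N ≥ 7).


ρ = 39.36/118.5 = 0.3322
P(N ≥ n) = ρ^n = 0.3322^7 = 0.0004460

Final: 0.0004460


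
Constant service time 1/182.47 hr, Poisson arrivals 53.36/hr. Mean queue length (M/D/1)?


ρ = 53.36/182.47 = 0.2924
M/D/1: Lq = ρ²/(2(1−ρ)) = 0.08552/(2·0.7076) = 0.06043

Final: 0.06043


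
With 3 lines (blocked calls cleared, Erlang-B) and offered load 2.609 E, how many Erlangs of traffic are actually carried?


B(3,2.609) = 0.296808 (Erlang-B)
Carried load = a(1 − B) = 2.609·(1 − 0.296808) = 2.609·0.703192 = 1.8346 E

Final: 1.8346 Erlangs


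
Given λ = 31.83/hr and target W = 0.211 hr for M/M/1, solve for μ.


W = 1/(μ−λ) ⇒ μ − λ = 1/W = 1/0.211 = 4.7393
μ = λ + 1/W = 31.83 + 4.7393 = 36.5693 per hr

Final: 36.5693 /hr


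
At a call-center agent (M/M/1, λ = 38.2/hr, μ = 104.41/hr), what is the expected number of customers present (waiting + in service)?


ρ = λ/μ = 38.2/104.41 = 0.3659
L = ρ/(1−ρ) = 0.3659/(1 − 0.3659) = 0.3659/0.6341 = 0.5770

Final: 0.5770


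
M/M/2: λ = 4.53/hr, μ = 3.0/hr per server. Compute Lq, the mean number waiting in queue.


a = λ/μ = 1.5100; ρ = a/2 = 0.7550
P₀ = 0.139601
Lq = P₀·a^c·ρ / (c!·(1−ρ)²) = 0.139601·2.28010·0.7550/(2·0.06002)
= 2.00183

Final: 2.00183


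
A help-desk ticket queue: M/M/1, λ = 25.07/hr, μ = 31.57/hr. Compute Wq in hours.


ρ = 25.07/31.57 = 0.7941
Wq = ρ/(μ−λ) = 0.7941/(31.57 − 25.07) = 0.7941/6.50 = 0.1222 hr

Final: 0.1222 hr


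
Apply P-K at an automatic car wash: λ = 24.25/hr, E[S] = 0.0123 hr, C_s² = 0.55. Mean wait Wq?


ρ = λ·E[S] = 24.25·0.0123 = 0.2983
E[S²] = E[S]²(1+C_s²) = 0.0123²·(1+0.55) = 0.0002345
Wq = λ·E[S²]/(2(1−ρ)) = 24.25·0.0002345/(2·0.7017) = 0.004052 hr

Final: 0.004052 hr


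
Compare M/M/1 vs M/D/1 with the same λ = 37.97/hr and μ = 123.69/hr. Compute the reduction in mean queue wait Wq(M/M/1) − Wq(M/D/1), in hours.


ρ = 37.97/123.69 = 0.3070
Wq(M/M/1) = ρ/(μ−λ) = 0.3070/85.72 = 0.003581 hr
Wq(M/D/1) = ρ/(2(μ−λ)) = 0.001791 hr
Savings = 0.003581 − 0.001791 = 0.001791 hr

Final: 0.001791 hr


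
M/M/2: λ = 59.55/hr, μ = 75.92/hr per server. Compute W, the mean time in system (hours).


a = 0.7844; ρ = 0.3922; P₀ = 0.436586
Lq = P₀·a^c·ρ/(c!(1−ρ)²) = 0.14258
Wq = Lq/λ = 0.14258/59.55 = 0.002394 hr
W = Wq + 1/μ = 0.002394 + 0.01317 = 0.01557 hr

Final: 0.01557 hr


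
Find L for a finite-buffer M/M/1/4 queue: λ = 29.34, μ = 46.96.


ρ = 29.34/46.96 = 0.6248
L = ρ[1 − (K+1)ρ^K + Kρ^(K+1)] / [(1−ρ)(1−ρ^(K+1))]
Numerator: 0.6248·(1 − 5·0.152380 + 4·0.095205) = 0.386693
Denominator: (0.3752)·(0.904795) = 0.339491
L = 0.386693/0.339491 = 1.1390

Final: 1.1390


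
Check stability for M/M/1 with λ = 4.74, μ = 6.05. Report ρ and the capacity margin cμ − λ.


Total capacity cμ = 1·6.05 = 6.05/hr
ρ = λ/(cμ) = 4.74/6.05 = 0.7835
Stable ⇔ ρ < 1: YES
Spare capacity = cμ − λ = 6.05 − 4.74 = 1.31/hr

Final: ρ = 0.7835; stable; margin = 1.31/hr


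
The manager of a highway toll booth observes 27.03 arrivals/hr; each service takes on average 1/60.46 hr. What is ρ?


ρ = λ/μ = 27.03/60.46 = 0.4471

Final: 0.4471


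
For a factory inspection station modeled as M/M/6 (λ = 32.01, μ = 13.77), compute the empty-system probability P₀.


a = λ/μ = 32.01/13.77 = 2.3246; ρ = a/c = 0.3874
Σ_{k=0}^{5} a^k/k! (terms k=0..5) = 1.00000 + 2.32462 + 2.70193 + 2.09365 + 1.21673 + 0.56569 = 9.90262
Tail: a^6/(6!(1−ρ)) = 157.80124/(720·0.6126) = 0.35779
P₀ = 1/(9.90262 + 0.35779) = 1/10.26041 = 0.097462

Final: 0.097462


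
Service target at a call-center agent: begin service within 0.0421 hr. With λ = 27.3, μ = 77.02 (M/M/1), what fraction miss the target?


ρ = 27.3/77.02 = 0.3545
P(Wq > t) = ρ·e^{−(μ−λ)t} = 0.3545·e^{−2.0932}
= 0.3545·0.123290 = 0.043701

Final: 0.043701


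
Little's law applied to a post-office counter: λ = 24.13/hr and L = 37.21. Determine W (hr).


W = L/λ = 37.21/24.13 = 1.5421 hr

Final: 1.5421 hr


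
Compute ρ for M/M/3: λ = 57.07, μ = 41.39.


ρ = λ/(cμ) = 57.07/(3·41.39) = 57.07/124.17 = 0.4596

Final: 0.4596


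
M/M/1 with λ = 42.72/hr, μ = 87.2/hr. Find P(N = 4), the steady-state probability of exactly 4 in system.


ρ = 42.72/87.2 = 0.4899
P_n = (1−ρ)·ρ^n = (1 − 0.4899)·0.4899^4 = 0.5101·0.057605 = 0.029384

Final: 0.029384


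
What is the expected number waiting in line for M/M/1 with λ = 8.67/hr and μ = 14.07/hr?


ρ = 8.67/14.07 = 0.6162
Lq = ρ²/(1−ρ) = 0.3797/0.3838 = 0.9894

Final: 0.9894


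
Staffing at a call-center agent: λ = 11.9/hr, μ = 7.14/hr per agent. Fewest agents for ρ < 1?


Stability requires cμ > λ ⇔ c > λ/μ.
λ/μ = 11.9/7.14 = 1.6667
Minimum integer c = ⌊1.6667⌋ + 1 = 2
Check: 2·7.14 = 14.28 > 11.9, while 1·7.14 = 7.14 ≤ 11.9

Final: 2 servers


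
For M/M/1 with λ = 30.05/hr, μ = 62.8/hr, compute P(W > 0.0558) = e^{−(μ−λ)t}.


W ~ Exponential(μ−λ) for M/M/1.
μ − λ = 62.8 − 30.05 = 32.7500
P(W > t) = e^{−(μ−λ)t} = e^{−1.8275} = 0.160823

Final: 0.160823


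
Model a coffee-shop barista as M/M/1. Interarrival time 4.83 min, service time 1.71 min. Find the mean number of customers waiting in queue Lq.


λ = 60/4.83 = 12.4224 /hr
μ = 60/1.71 = 35.0877 /hr
ρ = λ/μ = 12.4224/35.0877 = 0.3540
Lq = ρ²/(1−ρ) = 0.1253/0.6460 = 0.1940

Final: 0.1940


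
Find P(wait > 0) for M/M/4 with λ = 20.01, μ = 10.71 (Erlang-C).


a = λ/μ = 1.8683; ρ = a/4 = 0.4671
P₀ = 0.150299 (from M/M/c formula)
C(c,a) = [a^c/(c!(1−ρ))]·P₀ = [12.18514/(24·0.5329)]·0.150299
= 0.95271·0.150299 = 0.143192

Final: 0.143192


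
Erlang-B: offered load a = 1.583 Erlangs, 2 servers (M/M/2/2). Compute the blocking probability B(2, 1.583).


B(c,a) = (a^c/c!) / Σ_{k=0}^{c} a^k/k!
a^2/2! = 1.252944
Σ terms (k=0..2): 1.00000 + 1.58300 + 1.25294 = 3.835945
B = 1.252944/3.835945 = 0.326633

Final: 0.326633


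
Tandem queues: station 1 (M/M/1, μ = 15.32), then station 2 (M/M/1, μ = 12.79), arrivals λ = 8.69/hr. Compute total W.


Each node sees arrival rate λ = 8.69/hr (tandem ⇒ throughput preserved).
W₁ = 1/(μ₁−λ) = 1/(15.32−8.69) = 0.15083 hr
W₂ = 1/(μ₂−λ) = 1/(12.79−8.69) = 0.24390 hr
W_total = W₁ + W₂ = 0.15083 + 0.24390 = 0.39473 hr

Final: 0.39473 hr


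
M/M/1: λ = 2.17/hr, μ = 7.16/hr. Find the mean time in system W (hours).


W = 1/(μ−λ) = 1/(7.16 − 2.17) = 1/4.99 = 0.2004 hr

Final: 0.2004 hr


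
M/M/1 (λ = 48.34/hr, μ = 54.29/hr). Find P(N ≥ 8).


ρ = 48.34/54.29 = 0.8904
P(N ≥ n) = ρ^n = 0.8904^8 = 0.395089

Final: 0.395089


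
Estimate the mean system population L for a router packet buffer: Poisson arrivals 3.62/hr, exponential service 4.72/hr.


ρ = λ/μ = 3.62/4.72 = 0.7669
L = ρ/(1−ρ) = 0.7669/(1 − 0.7669) = 0.7669/0.2331 = 3.2909

Final: 3.2909


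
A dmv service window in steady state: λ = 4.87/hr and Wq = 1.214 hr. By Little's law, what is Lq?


Lq = λWq = 4.87·1.214 = 5.9122

Final: 5.9122


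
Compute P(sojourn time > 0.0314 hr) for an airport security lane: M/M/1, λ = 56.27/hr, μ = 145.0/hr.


W ~ Exponential(μ−λ) for M/M/1.
μ − λ = 145.0 − 56.27 = 88.7300
P(W > t) = e^{−(μ−λ)t} = e^{−2.7861} = 0.061660

Final: 0.061660


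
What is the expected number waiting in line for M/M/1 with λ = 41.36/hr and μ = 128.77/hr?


ρ = 41.36/128.77 = 0.3212
Lq = ρ²/(1−ρ) = 0.1032/0.6788 = 0.1520

Final: 0.1520


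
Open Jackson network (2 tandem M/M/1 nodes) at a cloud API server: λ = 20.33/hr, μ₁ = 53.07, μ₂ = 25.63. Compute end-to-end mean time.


Each node sees arrival rate λ = 20.33/hr (tandem ⇒ throughput preserved).
W₁ = 1/(μ₁−λ) = 1/(53.07−20.33) = 0.03054 hr
W₂ = 1/(μ₂−λ) = 1/(25.63−20.33) = 0.18868 hr
W_total = W₁ + W₂ = 0.03054 + 0.18868 = 0.21922 hr

Final: 0.21922 hr


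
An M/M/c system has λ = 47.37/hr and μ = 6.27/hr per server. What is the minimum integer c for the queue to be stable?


Stability requires cμ > λ ⇔ c > λ/μ.
λ/μ = 47.37/6.27 = 7.5550
Minimum integer c = ⌊7.5550⌋ + 1 = 8
Check: 8·6.27 = 50.16 > 47.37, while 7·6.27 = 43.89 ≤ 47.37

Final: 8 servers


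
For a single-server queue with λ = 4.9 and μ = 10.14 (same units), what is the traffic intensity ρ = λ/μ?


ρ = λ/μ = 4.9/10.14 = 0.4832

Final: 0.4832


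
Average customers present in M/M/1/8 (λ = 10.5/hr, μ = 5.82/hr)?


ρ = 10.5/5.82 = 1.8041
L = ρ[1 − (K+1)ρ^K + Kρ^(K+1)] / [(1−ρ)(1−ρ^(K+1))]
Numerator: 1.8041·(1 − 9·112.235570 + 8·202.486853) = 1101.913106
Denominator: (-0.8041)·(-201.486853) = 162.020356
L = 1101.913106/162.020356 = 6.8011

Final: 6.8011


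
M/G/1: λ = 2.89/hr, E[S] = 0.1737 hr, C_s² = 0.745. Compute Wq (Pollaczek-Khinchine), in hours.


ρ = λ·E[S] = 2.89·0.1737 = 0.5020
E[S²] = E[S]²(1+C_s²) = 0.1737²·(1+0.745) = 0.052650
Wq = λ·E[S²]/(2(1−ρ)) = 2.89·0.052650/(2·0.4980) = 0.15277 hr

Final: 0.15277 hr


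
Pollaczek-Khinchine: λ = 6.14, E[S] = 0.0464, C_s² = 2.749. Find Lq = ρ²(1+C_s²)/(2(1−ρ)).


ρ = λ·E[S] = 6.14·0.0464 = 0.2849
Lq = ρ²(1+C_s²)/(2(1−ρ)) = 0.08117·(1+2.749)/(2·0.7151)
= 0.08117·3.7490/1.4302 = 0.21276

Final: 0.21276


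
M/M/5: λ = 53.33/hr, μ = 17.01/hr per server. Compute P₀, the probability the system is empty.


a = λ/μ = 53.33/17.01 = 3.1352; ρ = a/c = 0.6270
Σ_{k=0}^{4} a^k/k! (terms k=0..4) = 1.00000 + 3.13521 + 4.91479 + 5.13630 + 4.02585 = 18.21215
Tail: a^5/(5!(1−ρ)) = 302.92586/(120·0.3730) = 6.76856
P₀ = 1/(18.21215 + 6.76856) = 1/24.98071 = 0.040031

Final: 0.040031


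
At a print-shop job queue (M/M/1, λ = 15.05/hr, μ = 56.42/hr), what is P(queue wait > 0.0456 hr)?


ρ = 15.05/56.42 = 0.2667
P(Wq > t) = ρ·e^{−(μ−λ)t} = 0.2667·e^{−1.8865}
= 0.2667·0.151606 = 0.040441

Final: 0.040441


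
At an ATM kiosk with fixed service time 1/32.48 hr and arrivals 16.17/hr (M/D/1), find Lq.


ρ = 16.17/32.48 = 0.4978
M/D/1: Lq = ρ²/(2(1−ρ)) = 0.2478/(2·0.5022) = 0.24679

Final: 0.24679


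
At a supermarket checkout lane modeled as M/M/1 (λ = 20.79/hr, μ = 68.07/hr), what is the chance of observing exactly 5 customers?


ρ = 20.79/68.07 = 0.3054
P_n = (1−ρ)·ρ^n = (1 − 0.3054)·0.3054^5 = 0.6946·0.002658 = 0.001846

Final: 0.001846


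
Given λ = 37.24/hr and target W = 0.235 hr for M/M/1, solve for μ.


W = 1/(μ−λ) ⇒ μ − λ = 1/W = 1/0.235 = 4.2553
μ = λ + 1/W = 37.24 + 4.2553 = 41.4953 per hr

Final: 41.4953 /hr


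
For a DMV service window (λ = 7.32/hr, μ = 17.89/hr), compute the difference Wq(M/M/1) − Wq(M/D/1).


ρ = 7.32/17.89 = 0.4092
Wq(M/M/1) = ρ/(μ−λ) = 0.4092/10.57 = 0.03871 hr
Wq(M/D/1) = ρ/(2(μ−λ)) = 0.01936 hr
Savings = 0.03871 − 0.01936 = 0.01936 hr

Final: 0.01936 hr


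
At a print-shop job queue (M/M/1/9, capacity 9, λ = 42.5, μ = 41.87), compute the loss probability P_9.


ρ = λ/μ = 42.5/41.87 = 1.0150
P_K = (1−ρ)ρ^K/(1−ρ^(K+1)) = (-0.01505·1.143862)/(1 − 1.161073)
= -0.017211/-0.161073 = 0.106853

Final: 0.106853


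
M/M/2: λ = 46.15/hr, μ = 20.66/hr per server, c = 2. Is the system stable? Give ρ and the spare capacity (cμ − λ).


Total capacity cμ = 2·20.66 = 41.32/hr
ρ = λ/(cμ) = 46.15/41.32 = 1.1169
Stable ⇔ ρ < 1: NO
Spare capacity = cμ − λ = 41.32 − 46.15 = -4.83/hr

Final: ρ = 1.1169; unstable; margin = -4.83/hr


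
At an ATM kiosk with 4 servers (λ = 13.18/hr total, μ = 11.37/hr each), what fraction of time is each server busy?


ρ = λ/(cμ) = 13.18/(4·11.37) = 13.18/45.48 = 0.2898

Final: 0.2898


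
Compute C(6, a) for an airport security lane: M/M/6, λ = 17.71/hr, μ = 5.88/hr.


a = λ/μ = 3.0119; ρ = a/6 = 0.5020
P₀ = 0.048361 (from M/M/c formula)
C(c,a) = [a^c/(c!(1−ρ))]·P₀ = [746.53025/(720·0.4980)]·0.048361
= 2.08196·0.048361 = 0.100686

Final: 0.100686


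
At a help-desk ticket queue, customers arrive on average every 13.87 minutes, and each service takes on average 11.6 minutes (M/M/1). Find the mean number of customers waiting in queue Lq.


λ = 60/13.87 = 4.3259 /hr
μ = 60/11.6 = 5.1724 /hr
ρ = λ/μ = 4.3259/5.1724 = 0.8363
Lq = ρ²/(1−ρ) = 0.6995/0.1637 = 4.2738

Final: 4.2738


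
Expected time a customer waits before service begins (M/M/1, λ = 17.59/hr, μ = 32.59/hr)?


ρ = 17.59/32.59 = 0.5397
Wq = ρ/(μ−λ) = 0.5397/(32.59 − 17.59) = 0.5397/15.00 = 0.03598 hr

Final: 0.03598 hr


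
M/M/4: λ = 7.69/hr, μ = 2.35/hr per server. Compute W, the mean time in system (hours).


a = 3.2723; ρ = 0.8181; P₀ = 0.023963
Lq = P₀·a^c·ρ/(c!(1−ρ)²) = 2.83031
Wq = Lq/λ = 2.83031/7.69 = 0.36805 hr
W = Wq + 1/μ = 0.36805 + 0.42553 = 0.79358 hr

Final: 0.79358 hr


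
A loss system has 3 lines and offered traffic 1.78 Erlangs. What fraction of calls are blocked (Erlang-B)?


B(c,a) = (a^c/c!) / Σ_{k=0}^{c} a^k/k!
a^3/3! = 0.939959
Σ terms (k=0..3): 1.00000 + 1.78000 + 1.58420 + 0.93996 = 5.304159
B = 0.939959/5.304159 = 0.177212

Final: 0.177212


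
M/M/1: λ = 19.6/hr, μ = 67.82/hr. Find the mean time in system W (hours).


W = 1/(μ−λ) = 1/(67.82 − 19.6) = 1/48.22 = 0.02074 hr

Final: 0.02074 hr


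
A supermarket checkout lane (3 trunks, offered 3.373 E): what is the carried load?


B(3,3.373) = 0.388630 (Erlang-B)
Carried load = a(1 − B) = 3.373·(1 − 0.388630) = 3.373·0.611370 = 2.0622 E

Final: 2.0622 Erlangs


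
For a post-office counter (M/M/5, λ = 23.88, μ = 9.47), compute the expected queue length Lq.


a = λ/μ = 2.5216; ρ = a/5 = 0.5043
P₀ = 0.078295
Lq = P₀·a^c·ρ / (c!·(1−ρ)²) = 0.078295·101.95810·0.5043/(120·0.24569)
= 0.13655

Final: 0.13655


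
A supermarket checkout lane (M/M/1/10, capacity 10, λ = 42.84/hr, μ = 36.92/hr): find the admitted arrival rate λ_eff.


ρ = 1.1603; P_K = (1−ρ)ρ^10/(1−ρ^11) = 0.171615
λ_eff = λ(1 − P_K) = 42.84·(1 − 0.171615) = 42.84·0.828385 = 35.4880 /hr

Final: 35.4880 /hr


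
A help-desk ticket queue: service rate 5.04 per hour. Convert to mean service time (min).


Mean service time = 1/μ = 1/5.04 hour = 0.19841 hour
In minutes: 0.19841 × 60 = 11.9048 min

Final: 11.9048 min


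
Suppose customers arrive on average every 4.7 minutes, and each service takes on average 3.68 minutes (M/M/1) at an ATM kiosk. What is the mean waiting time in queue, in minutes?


λ = 60/4.7 = 12.7660 /hr
μ = 60/3.68 = 16.3043 /hr
ρ = λ/μ = 12.7660/16.3043 = 0.7830
Wq = ρ/(μ−λ) = 0.7830/(16.3043−12.7660) = 0.22128 hr
In minutes: 0.22128·60 = 13.277 min

Final: 13.277 min


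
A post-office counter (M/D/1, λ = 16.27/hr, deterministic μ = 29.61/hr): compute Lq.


ρ = 16.27/29.61 = 0.5495
M/D/1: Lq = ρ²/(2(1−ρ)) = 0.3019/(2·0.4505) = 0.33508

Final: 0.33508


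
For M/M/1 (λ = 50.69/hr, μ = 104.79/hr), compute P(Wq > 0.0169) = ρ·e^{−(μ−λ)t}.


ρ = 50.69/104.79 = 0.4837
P(Wq > t) = ρ·e^{−(μ−λ)t} = 0.4837·e^{−0.9143}
= 0.4837·0.400801 = 0.193879

Final: 0.193879


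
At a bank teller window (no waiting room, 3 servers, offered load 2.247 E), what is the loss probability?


B(c,a) = (a^c/c!) / Σ_{k=0}^{c} a^k/k!
a^3/3! = 1.890854
Σ terms (k=0..3): 1.00000 + 2.24700 + 2.52450 + 1.89085 = 7.662358
B = 1.890854/7.662358 = 0.246772

Final: 0.246772


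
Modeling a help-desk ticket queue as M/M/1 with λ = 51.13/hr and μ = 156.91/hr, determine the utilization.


ρ = λ/μ = 51.13/156.91 = 0.3259

Final: 0.3259


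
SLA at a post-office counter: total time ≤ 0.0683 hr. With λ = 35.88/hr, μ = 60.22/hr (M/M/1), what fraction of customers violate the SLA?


W ~ Exponential(μ−λ) for M/M/1.
μ − λ = 60.22 − 35.88 = 24.3400
P(W > t) = e^{−(μ−λ)t} = e^{−1.6624} = 0.189679

Final: 0.189679


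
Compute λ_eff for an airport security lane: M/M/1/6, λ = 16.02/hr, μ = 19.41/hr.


ρ = 0.8253; P_K = (1−ρ)ρ^6/(1−ρ^7) = 0.074694
λ_eff = λ(1 − P_K) = 16.02·(1 − 0.074694) = 16.02·0.925306 = 14.8234 /hr

Final: 14.8234 /hr


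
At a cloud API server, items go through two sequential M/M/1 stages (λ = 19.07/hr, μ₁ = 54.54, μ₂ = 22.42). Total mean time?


Each node sees arrival rate λ = 19.07/hr (tandem ⇒ throughput preserved).
W₁ = 1/(μ₁−λ) = 1/(54.54−19.07) = 0.02819 hr
W₂ = 1/(μ₂−λ) = 1/(22.42−19.07) = 0.29851 hr
W_total = W₁ + W₂ = 0.02819 + 0.29851 = 0.32670 hr

Final: 0.32670 hr


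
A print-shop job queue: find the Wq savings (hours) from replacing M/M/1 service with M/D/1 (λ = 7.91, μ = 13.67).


ρ = 7.91/13.67 = 0.5786
Wq(M/M/1) = ρ/(μ−λ) = 0.5786/5.76 = 0.10046 hr
Wq(M/D/1) = ρ/(2(μ−λ)) = 0.05023 hr
Savings = 0.10046 − 0.05023 = 0.05023 hr

Final: 0.05023 hr


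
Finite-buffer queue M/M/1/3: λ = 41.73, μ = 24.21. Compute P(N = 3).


ρ = λ/μ = 41.73/24.21 = 1.7237
P_K = (1−ρ)ρ^K/(1−ρ^(K+1)) = (-0.7237·5.121071)/(1 − 8.827025)
= -3.705955/-7.827025 = 0.473482

Final: 0.473482


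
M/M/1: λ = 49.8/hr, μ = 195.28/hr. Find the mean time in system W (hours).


W = 1/(μ−λ) = 1/(195.28 − 49.8) = 1/145.48 = 0.006874 hr

Final: 0.006874 hr


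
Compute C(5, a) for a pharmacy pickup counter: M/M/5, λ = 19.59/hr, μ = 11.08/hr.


a = λ/μ = 1.7681; ρ = a/5 = 0.3536
P₀ = 0.170007 (from M/M/c formula)
C(c,a) = [a^c/(c!(1−ρ))]·P₀ = [17.27720/(120·0.6464)]·0.170007
= 0.22274·0.170007 = 0.037867

Final: 0.037867


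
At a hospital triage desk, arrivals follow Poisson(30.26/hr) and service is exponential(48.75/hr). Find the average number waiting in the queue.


ρ = 30.26/48.75 = 0.6207
Lq = ρ²/(1−ρ) = 0.3853/0.3793 = 1.0158

Final: 1.0158


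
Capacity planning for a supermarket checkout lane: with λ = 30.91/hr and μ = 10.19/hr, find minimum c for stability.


Stability requires cμ > λ ⇔ c > λ/μ.
λ/μ = 30.91/10.19 = 3.0334
Minimum integer c = ⌊3.0334⌋ + 1 = 4
Check: 4·10.19 = 40.76 > 30.91, while 3·10.19 = 30.57 ≤ 30.91

Final: 4 servers


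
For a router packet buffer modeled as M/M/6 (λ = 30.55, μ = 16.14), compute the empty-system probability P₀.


a = λ/μ = 30.55/16.14 = 1.8928; ρ = a/c = 0.3155
Σ_{k=0}^{5} a^k/k! (terms k=0..5) = 1.00000 + 1.89281 + 1.79137 + 1.13024 + 0.53483 + 0.20247 = 6.55173
Tail: a^6/(6!(1−ρ)) = 45.98817/(720·0.6845) = 0.09331
P₀ = 1/(6.55173 + 0.09331) = 1/6.64504 = 0.150488

Final: 0.150488


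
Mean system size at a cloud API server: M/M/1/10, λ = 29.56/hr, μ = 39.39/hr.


ρ = 29.56/39.39 = 0.7504
L = ρ[1 − (K+1)ρ^K + Kρ^(K+1)] / [(1−ρ)(1−ρ^(K+1))]
Numerator: 0.7504·(1 − 11·0.056648 + 10·0.042511) = 0.601844
Denominator: (0.2496)·(0.957489) = 0.238947
L = 0.601844/0.238947 = 2.5187

Final: 2.5187


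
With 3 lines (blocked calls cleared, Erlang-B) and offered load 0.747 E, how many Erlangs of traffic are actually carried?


B(3,0.747) = 0.033153 (Erlang-B)
Carried load = a(1 − B) = 0.747·(1 − 0.033153) = 0.747·0.966847 = 0.7222 E

Final: 0.7222 Erlangs


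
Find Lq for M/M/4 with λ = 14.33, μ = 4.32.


a = λ/μ = 3.3171; ρ = a/4 = 0.8293
P₀ = 0.022001
Lq = P₀·a^c·ρ / (c!·(1−ρ)²) = 0.022001·121.07369·0.8293/(24·0.02914)
= 3.15812

Final: 3.15812


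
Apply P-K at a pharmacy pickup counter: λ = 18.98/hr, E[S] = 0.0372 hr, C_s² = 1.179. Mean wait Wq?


ρ = λ·E[S] = 18.98·0.0372 = 0.7061
E[S²] = E[S]²(1+C_s²) = 0.0372²·(1+1.179) = 0.003015
Wq = λ·E[S²]/(2(1−ρ)) = 18.98·0.003015/(2·0.2939) = 0.09735 hr

Final: 0.09735 hr


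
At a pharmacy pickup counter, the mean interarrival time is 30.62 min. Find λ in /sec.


λ = 1/(interarrival time) in consistent units.
1 second = 0.0166667 min, so λ = 0.0166667/30.62 = 0.0005443 per second

Final: 0.0005443 /sec


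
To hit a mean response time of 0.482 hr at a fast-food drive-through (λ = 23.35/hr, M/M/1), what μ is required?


W = 1/(μ−λ) ⇒ μ − λ = 1/W = 1/0.482 = 2.0747
μ = λ + 1/W = 23.35 + 2.0747 = 25.4247 per hr

Final: 25.4247 /hr


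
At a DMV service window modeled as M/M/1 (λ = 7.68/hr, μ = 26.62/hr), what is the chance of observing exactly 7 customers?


ρ = 7.68/26.62 = 0.2885
P_n = (1−ρ)·ρ^n = (1 − 0.2885)·0.2885^7 = 0.7115·0.0001664 = 0.0001184

Final: 0.0001184


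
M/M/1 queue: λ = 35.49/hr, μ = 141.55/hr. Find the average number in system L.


ρ = λ/μ = 35.49/141.55 = 0.2507
L = ρ/(1−ρ) = 0.2507/(1 − 0.2507) = 0.2507/0.7493 = 0.3346

Final: 0.3346


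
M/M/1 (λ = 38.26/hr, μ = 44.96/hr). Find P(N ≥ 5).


ρ = 38.26/44.96 = 0.8510
P(N ≥ n) = ρ^n = 0.8510^5 = 0.446266

Final: 0.446266


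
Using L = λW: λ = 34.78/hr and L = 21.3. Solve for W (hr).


W = L/λ = 21.3/34.78 = 0.6124 hr

Final: 0.6124 hr


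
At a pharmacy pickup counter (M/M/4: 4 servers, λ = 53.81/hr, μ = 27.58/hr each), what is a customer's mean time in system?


a = 1.9511; ρ = 0.4878; P₀ = 0.137536
Lq = P₀·a^c·ρ/(c!(1−ρ)²) = 0.15436
Wq = Lq/λ = 0.15436/53.81 = 0.002869 hr
W = Wq + 1/μ = 0.002869 + 0.03626 = 0.03913 hr

Final: 0.03913 hr


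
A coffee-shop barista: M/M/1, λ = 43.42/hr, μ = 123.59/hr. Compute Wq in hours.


ρ = 43.42/123.59 = 0.3513
Wq = ρ/(μ−λ) = 0.3513/(123.59 − 43.42) = 0.3513/80.17 = 0.004382 hr

Final: 0.004382 hr


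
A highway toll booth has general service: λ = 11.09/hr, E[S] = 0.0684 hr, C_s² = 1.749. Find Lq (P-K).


ρ = λ·E[S] = 11.09·0.0684 = 0.7586
Lq = ρ²(1+C_s²)/(2(1−ρ)) = 0.5754·(1+1.749)/(2·0.2414)
= 0.5754·2.7490/0.4829 = 3.27570

Final: 3.27570


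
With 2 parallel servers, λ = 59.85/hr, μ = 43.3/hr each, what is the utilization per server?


ρ = λ/(cμ) = 59.85/(2·43.3) = 59.85/86.60 = 0.6911

Final: 0.6911


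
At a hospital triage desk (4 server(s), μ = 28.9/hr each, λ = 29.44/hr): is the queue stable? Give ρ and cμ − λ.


Total capacity cμ = 4·28.9 = 115.60/hr
ρ = λ/(cμ) = 29.44/115.60 = 0.2547
Stable ⇔ ρ < 1: YES
Spare capacity = cμ − λ = 115.60 − 29.44 = 86.16/hr

Final: ρ = 0.2547; stable; margin = 86.16/hr


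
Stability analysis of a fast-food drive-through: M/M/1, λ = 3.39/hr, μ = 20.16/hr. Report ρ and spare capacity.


Total capacity cμ = 1·20.16 = 20.16/hr
ρ = λ/(cμ) = 3.39/20.16 = 0.1682
Stable ⇔ ρ < 1: YES
Spare capacity = cμ − λ = 20.16 − 3.39 = 16.77/hr

Final: ρ = 0.1682; stable; margin = 16.77/hr


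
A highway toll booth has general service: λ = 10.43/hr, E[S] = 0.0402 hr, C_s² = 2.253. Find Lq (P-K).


ρ = λ·E[S] = 10.43·0.0402 = 0.4193
Lq = ρ²(1+C_s²)/(2(1−ρ)) = 0.1758·(1+2.253)/(2·0.5807)
= 0.1758·3.2530/1.1614 = 0.49239

Final: 0.49239


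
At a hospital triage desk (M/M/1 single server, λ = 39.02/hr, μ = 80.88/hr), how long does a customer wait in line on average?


ρ = 39.02/80.88 = 0.4824
Wq = ρ/(μ−λ) = 0.4824/(80.88 − 39.02) = 0.4824/41.86 = 0.01153 hr

Final: 0.01153 hr


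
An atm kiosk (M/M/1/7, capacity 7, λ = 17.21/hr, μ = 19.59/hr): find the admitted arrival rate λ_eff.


ρ = 0.8785; P_K = (1−ρ)ρ^7/(1−ρ^8) = 0.076044
λ_eff = λ(1 − P_K) = 17.21·(1 − 0.076044) = 17.21·0.923956 = 15.9013 /hr

Final: 15.9013 /hr


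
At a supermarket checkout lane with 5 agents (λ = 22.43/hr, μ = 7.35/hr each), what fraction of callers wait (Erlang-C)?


a = λ/μ = 3.0517; ρ = a/5 = 0.6103
P₀ = 0.044016 (from M/M/c formula)
C(c,a) = [a^c/(c!(1−ρ))]·P₀ = [264.67302/(120·0.3897)]·0.044016
= 5.66034·0.044016 = 0.249147

Final: 0.249147


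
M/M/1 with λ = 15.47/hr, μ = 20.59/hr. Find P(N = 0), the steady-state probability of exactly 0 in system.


ρ = 15.47/20.59 = 0.7513
P_n = (1−ρ)·ρ^n = (1 − 0.7513)·0.7513^0 = 0.2487·1.000000 = 0.248664

Final: 0.248664


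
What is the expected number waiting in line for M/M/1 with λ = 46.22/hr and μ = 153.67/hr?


ρ = 46.22/153.67 = 0.3008
Lq = ρ²/(1−ρ) = 0.09047/0.6992 = 0.1294

Final: 0.1294


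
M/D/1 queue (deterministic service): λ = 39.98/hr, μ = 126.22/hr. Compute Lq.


ρ = 39.98/126.22 = 0.3167
M/D/1: Lq = ρ²/(2(1−ρ)) = 0.1003/(2·0.6833) = 0.07342

Final: 0.07342


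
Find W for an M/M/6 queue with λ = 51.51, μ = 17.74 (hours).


a = 2.9036; ρ = 0.4839; P₀ = 0.054073
Lq = P₀·a^c·ρ/(c!(1−ρ)²) = 0.08178
Wq = Lq/λ = 0.08178/51.51 = 0.001588 hr
W = Wq + 1/μ = 0.001588 + 0.05637 = 0.05796 hr

Final: 0.05796 hr


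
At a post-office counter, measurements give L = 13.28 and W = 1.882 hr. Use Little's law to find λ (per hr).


λ = L/W = 13.28/1.882 = 7.0563 /hr

Final: 7.0563 /hr


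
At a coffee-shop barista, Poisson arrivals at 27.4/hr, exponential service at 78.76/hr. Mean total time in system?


W = 1/(μ−λ) = 1/(78.76 − 27.4) = 1/51.36 = 0.01947 hr

Final: 0.01947 hr


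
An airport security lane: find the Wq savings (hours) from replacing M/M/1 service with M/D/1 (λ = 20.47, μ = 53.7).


ρ = 20.47/53.7 = 0.3812
Wq(M/M/1) = ρ/(μ−λ) = 0.3812/33.23 = 0.01147 hr
Wq(M/D/1) = ρ/(2(μ−λ)) = 0.005736 hr
Savings = 0.01147 − 0.005736 = 0.005736 hr

Final: 0.005736 hr


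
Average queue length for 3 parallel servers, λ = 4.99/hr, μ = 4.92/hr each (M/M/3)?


a = λ/μ = 1.0142; ρ = a/3 = 0.3381
P₀ = 0.358263
Lq = P₀·a^c·ρ / (c!·(1−ρ)²) = 0.358263·1.04329·0.3381/(6·0.43814)
= 0.04807

Final: 0.04807


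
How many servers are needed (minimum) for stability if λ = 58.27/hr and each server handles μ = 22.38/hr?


Stability requires cμ > λ ⇔ c > λ/μ.
λ/μ = 58.27/22.38 = 2.6037
Minimum integer c = ⌊2.6037⌋ + 1 = 3
Check: 3·22.38 = 67.14 > 58.27, while 2·22.38 = 44.76 ≤ 58.27

Final: 3 servers


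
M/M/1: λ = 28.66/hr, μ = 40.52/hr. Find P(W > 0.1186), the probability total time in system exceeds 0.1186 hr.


W ~ Exponential(μ−λ) for M/M/1.
μ − λ = 40.52 − 28.66 = 11.8600
P(W > t) = e^{−(μ−λ)t} = e^{−1.4066} = 0.244976

Final: 0.244976


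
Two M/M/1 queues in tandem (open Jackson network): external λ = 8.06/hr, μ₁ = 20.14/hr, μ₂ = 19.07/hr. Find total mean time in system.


Each node sees arrival rate λ = 8.06/hr (tandem ⇒ throughput preserved).
W₁ = 1/(μ₁−λ) = 1/(20.14−8.06) = 0.08278 hr
W₂ = 1/(μ₂−λ) = 1/(19.07−8.06) = 0.09083 hr
W_total = W₁ + W₂ = 0.08278 + 0.09083 = 0.17361 hr

Final: 0.17361 hr


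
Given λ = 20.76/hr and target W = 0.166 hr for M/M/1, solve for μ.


W = 1/(μ−λ) ⇒ μ − λ = 1/W = 1/0.166 = 6.0241
μ = λ + 1/W = 20.76 + 6.0241 = 26.7841 per hr

Final: 26.7841 /hr


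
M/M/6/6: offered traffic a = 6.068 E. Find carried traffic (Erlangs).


B(6,6.068) = 0.269679 (Erlang-B)
Carried load = a(1 − B) = 6.068·(1 − 0.269679) = 6.068·0.730321 = 4.4316 E

Final: 4.4316 Erlangs


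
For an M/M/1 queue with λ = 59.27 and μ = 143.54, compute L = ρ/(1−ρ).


ρ = λ/μ = 59.27/143.54 = 0.4129
L = ρ/(1−ρ) = 0.4129/(1 − 0.4129) = 0.4129/0.5871 = 0.7033

Final: 0.7033


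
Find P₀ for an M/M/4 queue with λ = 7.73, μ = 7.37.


a = λ/μ = 7.73/7.37 = 1.0488; ρ = a/c = 0.2622
Σ_{k=0}^{3} a^k/k! (terms k=0..3) = 1.00000 + 1.04885 + 0.55004 + 0.19230 = 2.79119
Tail: a^4/(4!(1−ρ)) = 1.21017/(24·0.7378) = 0.06834
P₀ = 1/(2.79119 + 0.06834) = 1/2.85953 = 0.349707

Final: 0.349707


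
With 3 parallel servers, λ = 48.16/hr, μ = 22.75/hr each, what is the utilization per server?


ρ = λ/(cμ) = 48.16/(3·22.75) = 48.16/68.25 = 0.7056

Final: 0.7056


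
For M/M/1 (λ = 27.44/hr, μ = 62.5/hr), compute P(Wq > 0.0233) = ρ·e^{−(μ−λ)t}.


ρ = 27.44/62.5 = 0.4390
P(Wq > t) = ρ·e^{−(μ−λ)t} = 0.4390·e^{−0.8169}
= 0.4390·0.441800 = 0.193968

Final: 0.193968


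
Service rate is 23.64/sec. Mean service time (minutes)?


Mean service time = 1/μ = 1/23.64 second = 0.04230 second
In minutes: 0.04230 × 0.0166667 = 0.0007050 min

Final: 0.0007050 min


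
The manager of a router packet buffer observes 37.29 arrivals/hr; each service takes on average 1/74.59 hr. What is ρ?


ρ = λ/μ = 37.29/74.59 = 0.4999

Final: 0.4999


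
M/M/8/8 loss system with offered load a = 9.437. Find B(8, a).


B(c,a) = (a^c/c!) / Σ_{k=0}^{c} a^k/k!
a^8/8! = 1560.095259
Σ terms (k=0..8): 1.00000 + 9.43700 + 44.52848 + 140.07177 + 330.46432 + 623.71836 + 981.00503 + 1322.53492 + 1560.09526 = 5012.855148
B = 1560.095259/5012.855148 = 0.311219

Final: 0.311219


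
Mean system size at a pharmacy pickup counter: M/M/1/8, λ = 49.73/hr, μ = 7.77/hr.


ρ = 49.73/7.77 = 6.4003
L = ρ[1 − (K+1)ρ^K + Kρ^(K+1)] / [(1−ρ)(1−ρ^(K+1))]
Numerator: 6.4003·(1 − 9·2815655.541244 + 8·18020920.214423) = 760519948.164928
Denominator: (-5.4003)·(-18020919.214423) = 97317602.347129
L = 760519948.164928/97317602.347129 = 7.8148

Final: 7.8148


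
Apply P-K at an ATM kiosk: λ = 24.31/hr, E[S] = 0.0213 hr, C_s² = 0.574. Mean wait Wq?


ρ = λ·E[S] = 24.31·0.0213 = 0.5178
E[S²] = E[S]²(1+C_s²) = 0.0213²·(1+0.574) = 0.0007141
Wq = λ·E[S²]/(2(1−ρ)) = 24.31·0.0007141/(2·0.4822) = 0.01800 hr

Final: 0.01800 hr


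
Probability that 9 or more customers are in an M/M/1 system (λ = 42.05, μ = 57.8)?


ρ = 42.05/57.8 = 0.7275
P(N ≥ n) = ρ^n = 0.7275^9 = 0.057088

Final: 0.057088


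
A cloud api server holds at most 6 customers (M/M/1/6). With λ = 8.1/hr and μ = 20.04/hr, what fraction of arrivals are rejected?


ρ = λ/μ = 8.1/20.04 = 0.4042
P_K = (1−ρ)ρ^K/(1−ρ^(K+1)) = (0.5958·0.004360)/(1 − 0.001762)
= 0.002598/0.998238 = 0.002603

Final: 0.002603


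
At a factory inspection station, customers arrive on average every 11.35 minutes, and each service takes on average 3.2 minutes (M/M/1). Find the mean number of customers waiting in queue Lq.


λ = 60/11.35 = 5.2863 /hr
μ = 60/3.2 = 18.7500 /hr
ρ = λ/μ = 5.2863/18.7500 = 0.2819
Lq = ρ²/(1−ρ) = 0.07949/0.7181 = 0.1107

Final: 0.1107


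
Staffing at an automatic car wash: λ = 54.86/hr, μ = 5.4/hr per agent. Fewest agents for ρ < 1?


Stability requires cμ > λ ⇔ c > λ/μ.
λ/μ = 54.86/5.4 = 10.1593
Minimum integer c = ⌊10.1593⌋ + 1 = 11
Check: 11·5.4 = 59.40 > 54.86, while 10·5.4 = 54.00 ≤ 54.86

Final: 11 servers


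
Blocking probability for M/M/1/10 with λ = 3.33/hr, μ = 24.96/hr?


ρ = λ/μ = 3.33/24.96 = 0.1334
P_K = (1−ρ)ρ^K/(1−ρ^(K+1)) = (0.8666·0.000000001786)/(1 − 2.383e-10)
= 0.000000001548/1.000000 = 0.000000001548

Final: 0.000000001548


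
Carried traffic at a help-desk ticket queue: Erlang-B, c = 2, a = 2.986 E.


B(2,2.986) = 0.527954 (Erlang-B)
Carried load = a(1 − B) = 2.986·(1 − 0.527954) = 2.986·0.472046 = 1.4095 E

Final: 1.4095 Erlangs


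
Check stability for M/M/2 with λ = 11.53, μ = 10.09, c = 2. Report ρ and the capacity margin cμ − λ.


Total capacity cμ = 2·10.09 = 20.18/hr
ρ = λ/(cμ) = 11.53/20.18 = 0.5714
Stable ⇔ ρ < 1: YES
Spare capacity = cμ − λ = 20.18 − 11.53 = 8.65/hr

Final: ρ = 0.5714; stable; margin = 8.65/hr


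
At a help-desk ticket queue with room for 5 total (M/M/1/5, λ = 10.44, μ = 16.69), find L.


ρ = 10.44/16.69 = 0.6255
L = ρ[1 − (K+1)ρ^K + Kρ^(K+1)] / [(1−ρ)(1−ρ^(K+1))]
Numerator: 0.6255·(1 − 6·0.095768 + 5·0.059905) = 0.453454
Denominator: (0.3745)·(0.940095) = 0.352043
L = 0.453454/0.352043 = 1.2881

Final: 1.2881


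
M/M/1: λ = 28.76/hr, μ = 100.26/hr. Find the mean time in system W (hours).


W = 1/(μ−λ) = 1/(100.26 − 28.76) = 1/71.50 = 0.01399 hr

Final: 0.01399 hr


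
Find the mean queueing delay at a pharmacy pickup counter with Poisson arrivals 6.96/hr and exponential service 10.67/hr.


ρ = 6.96/10.67 = 0.6523
Wq = ρ/(μ−λ) = 0.6523/(10.67 − 6.96) = 0.6523/3.71 = 0.1758 hr

Final: 0.1758 hr


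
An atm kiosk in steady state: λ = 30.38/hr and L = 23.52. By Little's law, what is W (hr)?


W = L/λ = 23.52/30.38 = 0.7742 hr

Final: 0.7742 hr


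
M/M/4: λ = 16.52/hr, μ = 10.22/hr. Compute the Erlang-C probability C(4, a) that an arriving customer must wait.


a = λ/μ = 1.6164; ρ = a/4 = 0.4041
P₀ = 0.195918 (from M/M/c formula)
C(c,a) = [a^c/(c!(1−ρ))]·P₀ = [6.82711/(24·0.5959)]·0.195918
= 0.47737·0.195918 = 0.093526

Final: 0.093526


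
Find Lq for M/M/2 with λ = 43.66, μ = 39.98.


a = λ/μ = 1.0920; ρ = a/2 = 0.5460
P₀ = 0.293642
Lq = P₀·a^c·ρ / (c!·(1−ρ)²) = 0.293642·1.19256·0.5460/(2·0.20610)
= 0.46389

Final: 0.46389


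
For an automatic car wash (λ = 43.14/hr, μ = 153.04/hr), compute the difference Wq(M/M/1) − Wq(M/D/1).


ρ = 43.14/153.04 = 0.2819
Wq(M/M/1) = ρ/(μ−λ) = 0.2819/109.90 = 0.002565 hr
Wq(M/D/1) = ρ/(2(μ−λ)) = 0.001282 hr
Savings = 0.002565 − 0.001282 = 0.001282 hr

Final: 0.001282 hr


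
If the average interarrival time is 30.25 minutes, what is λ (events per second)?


λ = 1/(interarrival time) in consistent units.
1 second = 0.0166667 min, so λ = 0.0166667/30.25 = 0.0005510 per second

Final: 0.0005510 /sec


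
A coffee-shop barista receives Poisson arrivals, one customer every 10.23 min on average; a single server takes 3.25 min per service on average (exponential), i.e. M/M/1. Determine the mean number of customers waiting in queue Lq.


λ = 60/10.23 = 5.8651 /hr
μ = 60/3.25 = 18.4615 /hr
ρ = λ/μ = 5.8651/18.4615 = 0.3177
Lq = ρ²/(1−ρ) = 0.1009/0.6823 = 0.1479

Final: 0.1479


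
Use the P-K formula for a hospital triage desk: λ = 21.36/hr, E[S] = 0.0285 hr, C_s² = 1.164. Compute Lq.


ρ = λ·E[S] = 21.36·0.0285 = 0.6088
Lq = ρ²(1+C_s²)/(2(1−ρ)) = 0.3706·(1+1.164)/(2·0.3912)
= 0.3706·2.1640/0.7825 = 1.02489

Final: 1.02489


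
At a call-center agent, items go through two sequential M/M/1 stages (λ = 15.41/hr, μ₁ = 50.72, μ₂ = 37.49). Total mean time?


Each node sees arrival rate λ = 15.41/hr (tandem ⇒ throughput preserved).
W₁ = 1/(μ₁−λ) = 1/(50.72−15.41) = 0.02832 hr
W₂ = 1/(μ₂−λ) = 1/(37.49−15.41) = 0.04529 hr
W_total = W₁ + W₂ = 0.02832 + 0.04529 = 0.07361 hr

Final: 0.07361 hr


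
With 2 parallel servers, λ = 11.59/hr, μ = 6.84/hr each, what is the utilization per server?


ρ = λ/(cμ) = 11.59/(2·6.84) = 11.59/13.68 = 0.8472

Final: 0.8472


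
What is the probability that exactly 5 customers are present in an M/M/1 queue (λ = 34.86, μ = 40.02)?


ρ = 34.86/40.02 = 0.8711
P_n = (1−ρ)·ρ^n = (1 − 0.8711)·0.8711^5 = 0.1289·0.501478 = 0.064658

Final: 0.064658


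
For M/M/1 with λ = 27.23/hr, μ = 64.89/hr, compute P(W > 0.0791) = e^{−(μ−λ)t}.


W ~ Exponential(μ−λ) for M/M/1.
μ − λ = 64.89 − 27.23 = 37.6600
P(W > t) = e^{−(μ−λ)t} = e^{−2.9789} = 0.050848

Final: 0.050848


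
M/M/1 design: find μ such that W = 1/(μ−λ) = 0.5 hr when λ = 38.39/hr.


W = 1/(μ−λ) ⇒ μ − λ = 1/W = 1/0.5 = 2.0000
μ = λ + 1/W = 38.39 + 2.0000 = 40.3900 per hr

Final: 40.3900 /hr


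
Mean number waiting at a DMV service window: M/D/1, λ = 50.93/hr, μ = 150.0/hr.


ρ = 50.93/150.0 = 0.3395
M/D/1: Lq = ρ²/(2(1−ρ)) = 0.1153/(2·0.6605) = 0.08727

Final: 0.08727


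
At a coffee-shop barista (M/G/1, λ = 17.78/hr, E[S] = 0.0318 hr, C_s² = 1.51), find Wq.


ρ = λ·E[S] = 17.78·0.0318 = 0.5654
E[S²] = E[S]²(1+C_s²) = 0.0318²·(1+1.51) = 0.002538
Wq = λ·E[S²]/(2(1−ρ)) = 17.78·0.002538/(2·0.4346) = 0.05192 hr

Final: 0.05192 hr


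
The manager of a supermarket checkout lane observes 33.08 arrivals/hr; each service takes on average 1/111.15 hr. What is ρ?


ρ = λ/μ = 33.08/111.15 = 0.2976

Final: 0.2976


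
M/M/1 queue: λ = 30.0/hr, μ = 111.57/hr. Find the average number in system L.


ρ = λ/μ = 30.0/111.57 = 0.2689
L = ρ/(1−ρ) = 0.2689/(1 − 0.2689) = 0.2689/0.7311 = 0.3678

Final: 0.3678


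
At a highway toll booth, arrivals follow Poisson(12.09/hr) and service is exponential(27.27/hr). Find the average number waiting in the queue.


ρ = 12.09/27.27 = 0.4433
Lq = ρ²/(1−ρ) = 0.1966/0.5567 = 0.3531

Final: 0.3531


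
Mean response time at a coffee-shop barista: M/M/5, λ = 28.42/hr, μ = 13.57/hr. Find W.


a = 2.0943; ρ = 0.4189; P₀ = 0.121983
Lq = P₀·a^c·ρ/(c!(1−ρ)²) = 0.05080
Wq = Lq/λ = 0.05080/28.42 = 0.001787 hr
W = Wq + 1/μ = 0.001787 + 0.07369 = 0.07548 hr

Final: 0.07548 hr


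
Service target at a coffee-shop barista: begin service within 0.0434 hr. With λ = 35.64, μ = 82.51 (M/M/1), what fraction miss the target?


ρ = 35.64/82.51 = 0.4319
P(Wq > t) = ρ·e^{−(μ−λ)t} = 0.4319·e^{−2.0342}
= 0.4319·0.130791 = 0.056495

Final: 0.056495


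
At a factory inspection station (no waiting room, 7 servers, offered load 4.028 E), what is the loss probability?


B(c,a) = (a^c/c!) / Σ_{k=0}^{c} a^k/k!
a^7/7! = 3.413467
Σ terms (k=0..7): 1.00000 + 4.02800 + 8.11239 + 10.89224 + 10.96848 + 8.83621 + 5.93204 + 3.41347 = 53.182835
B = 3.413467/53.182835 = 0.064184

Final: 0.064184


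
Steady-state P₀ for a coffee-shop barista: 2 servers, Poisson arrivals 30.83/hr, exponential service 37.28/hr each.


a = λ/μ = 30.83/37.28 = 0.8270; ρ = a/c = 0.4135
Σ_{k=0}^{1} a^k/k! (terms k=0..1) = 1.00000 + 0.82698 = 1.82698
Tail: a^2/(2!(1−ρ)) = 0.68390/(2·0.5865) = 0.58303
P₀ = 1/(1.82698 + 0.58303) = 1/2.41002 = 0.414935

Final: 0.414935


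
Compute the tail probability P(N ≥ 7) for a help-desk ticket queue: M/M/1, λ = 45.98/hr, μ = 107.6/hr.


ρ = 45.98/107.6 = 0.4273
P(N ≥ n) = ρ^n = 0.4273^7 = 0.002602

Final: 0.002602


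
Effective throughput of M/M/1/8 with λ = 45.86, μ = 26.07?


ρ = 1.7591; P_K = (1−ρ)ρ^8/(1−ρ^9) = 0.434223
λ_eff = λ(1 − P_K) = 45.86·(1 − 0.434223) = 45.86·0.565777 = 25.9465 /hr

Final: 25.9465 /hr


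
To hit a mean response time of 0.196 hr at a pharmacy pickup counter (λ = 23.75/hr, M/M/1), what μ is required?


W = 1/(μ−λ) ⇒ μ − λ = 1/W = 1/0.196 = 5.1020
μ = λ + 1/W = 23.75 + 5.1020 = 28.8520 per hr

Final: 28.8520 /hr


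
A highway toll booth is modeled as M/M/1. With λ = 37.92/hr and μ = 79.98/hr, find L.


ρ = λ/μ = 37.92/79.98 = 0.4741
L = ρ/(1−ρ) = 0.4741/(1 − 0.4741) = 0.4741/0.5259 = 0.9016

Final: 0.9016


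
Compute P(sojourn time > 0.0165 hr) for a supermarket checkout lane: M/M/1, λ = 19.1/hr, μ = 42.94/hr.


W ~ Exponential(μ−λ) for M/M/1.
μ − λ = 42.94 − 19.1 = 23.8400
P(W > t) = e^{−(μ−λ)t} = e^{−0.3934} = 0.674786

Final: 0.674786


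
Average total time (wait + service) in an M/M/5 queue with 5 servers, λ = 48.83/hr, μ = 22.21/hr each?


a = 2.1986; ρ = 0.4397; P₀ = 0.109600
Lq = P₀·a^c·ρ/(c!(1−ρ)²) = 0.06572
Wq = Lq/λ = 0.06572/48.83 = 0.001346 hr
W = Wq + 1/μ = 0.001346 + 0.04502 = 0.04637 hr

Final: 0.04637 hr
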